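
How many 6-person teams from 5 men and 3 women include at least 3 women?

Sum over valid woman counts:
C(3,3)C(5,3).

Final answer: 10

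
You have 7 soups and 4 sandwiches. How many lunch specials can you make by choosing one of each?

By the multiplication principle: 7 x 4.

Final answer: 28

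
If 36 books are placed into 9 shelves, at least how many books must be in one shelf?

By the pigeonhole principle: ceiling(36/9).

Final answer: 4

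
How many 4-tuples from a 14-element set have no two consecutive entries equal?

Let g(n) count such strings. g(1) = 14, and each valid string of length n-1 extends in 13 ways (any symbol but the last), so g(n) = 13 g(n-1).
Total: g(4) = 14 x 13^3.

Final answer: 14 x 13^{3} = 30758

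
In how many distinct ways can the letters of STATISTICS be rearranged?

Letters (A:1, C:1, I:2, S:3, T:3). Total letters: 10.
Permutations = 10!/(3! x 3! x 2!).

Final answer: 50400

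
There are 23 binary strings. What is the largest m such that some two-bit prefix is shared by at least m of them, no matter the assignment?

There are 4 possible values for two-bit prefix. With 23 binary strings and 4 categories, by pigeonhole: ceiling(23/4).

Final answer: 6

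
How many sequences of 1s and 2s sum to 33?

Condition on the final move: it is a 1-step (f(n-1) ways to get there) or a 2-step (f(n-2) ways), so f(n) = f(n-1) + f(n-2), with f(1)=1, f(2)=2.
Computing successive values: f(1)=1, f(2)=2, f(3)=3, f(4)=5, f(5)=8, f(6)=13, f(7)=21, f(8)=34, f(9)=55, f(10)=89, f(11)=144, f(12)=233, f(13)=377, f(14)=610, f(15)=987, f(16)=1597, f(17)=2584, f(18)=4181, f(19)=6765, f(20)=10946, f(21)=17711, f(22)=28657, f(23)=46368, f(24)=75025, f(25)=121393, f(26)=196418, f(27)=317811, f(28)=514229, f(29)=832040, f(30)=1346269, f(31)=2178309, f(32)=3524578, f(33)=5702887.

Final answer: 5702887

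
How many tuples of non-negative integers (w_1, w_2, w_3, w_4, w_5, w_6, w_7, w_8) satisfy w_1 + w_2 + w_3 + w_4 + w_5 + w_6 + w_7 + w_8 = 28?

Stars and bars with 28 stars and 7 bars:
C(28+8-1, 8-1) = C(35,7).

Final answer: C(35,7) = 6724520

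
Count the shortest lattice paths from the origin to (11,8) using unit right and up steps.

Each path has 11 right steps and 8 up steps in some order (19 steps total).
Choose which 8 of the 19 steps are up: C(19,8).

Final answer: C(19,8) = 75582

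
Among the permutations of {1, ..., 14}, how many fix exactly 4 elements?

Choose which 4 elements are fixed: C(14,4) = 1001.
Derange the remaining 10 using D(j) = (j-1)(D(j-1) + D(j-2)), D(0)=1, D(1)=0: D(2)=1, D(3)=2, D(4)=9, D(5)=44, D(6)=265, D(7)=1854, D(8)=14833, D(9)=133496, D(10)=1334961.
Total: 1001 x 1334961.

Final answer: C(14,4) D(10) = 1336295961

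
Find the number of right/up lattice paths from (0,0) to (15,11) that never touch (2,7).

Total paths to (15,11): C(26,11) = 7726160.
Paths through (2,7): C(9,7) x C(17,4) = 85680.
Avoiding (2,7): 7726160 - 85680.

Final answer: 7640480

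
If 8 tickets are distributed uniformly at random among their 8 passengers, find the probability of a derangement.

D(n) = (n-1)(D(n-1) + D(n-2)), D(0)=1, D(1)=0.
Building up: D(2)=1, D(3)=2, D(4)=9, D(5)=44, D(6)=265, D(7)=1854, D(8)=14833.
Total arrangements: 8! = 40320.
Probability = D(8)/8! = 2119/5760.

Final answer: D(8)/8! = 14833/40320 = 0.367882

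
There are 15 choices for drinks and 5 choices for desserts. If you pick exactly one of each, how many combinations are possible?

By the multiplication principle: 15 x 5.

Final answer: 75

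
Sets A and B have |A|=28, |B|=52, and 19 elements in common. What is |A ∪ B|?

|A union B| = |A| + |B| - |A intersect B| = 28 + 52 - 19.

Final answer: 61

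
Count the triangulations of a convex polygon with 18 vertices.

This is a standard Catalan-number count: the answer is C_n. Here n = 18 - 2 = 16.
Using C_0 = 1 and C_(k+1) = C_k x 2(2k+1)/(k+2), build up term by term: C_1=1, C_2=2, C_3=5, C_4=14, C_5=42, C_6=132, C_7=429, C_8=1430, C_9=4862, C_10=16796, C_11=58786, C_12=208012, C_13=742900, C_14=2674440, C_15=9694845, C_16=35357670.

Final answer: C_{16} = 35357670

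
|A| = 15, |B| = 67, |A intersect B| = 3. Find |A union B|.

|A union B| = |A| + |B| - |A intersect B| = 15 + 67 - 3.

Final answer: 79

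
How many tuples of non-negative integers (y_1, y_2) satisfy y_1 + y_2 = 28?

Stars and bars with 28 stars and 1 bars:
C(28+2-1, 2-1) = C(29,1).

Final answer: C(29,1) = 29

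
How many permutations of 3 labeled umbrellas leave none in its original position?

D(n) = (n-1)(D(n-1) + D(n-2)), D(0)=1, D(1)=0.
D(2) = 1 x (0 + 1) = 1
D(3) = 2 x (D(2) + D(1)) = 2 x (1 + 0)

Final answer: D(3) = 2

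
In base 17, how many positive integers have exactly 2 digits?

These are the integers in [17^1, 17^2), so the count is 17^2 - 17^1 = 16 x 17^1.

Final answer: 272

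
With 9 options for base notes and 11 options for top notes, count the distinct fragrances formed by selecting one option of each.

By the multiplication principle: 9 x 11.

Final answer: 99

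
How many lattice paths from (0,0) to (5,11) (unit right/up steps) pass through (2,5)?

Paths (0,0)->(2,5): C(7,5) = 21.
Paths (2,5)->(5,11): C(9,6) = 84.
By multiplication principle: 21 x 84.

Final answer: 1764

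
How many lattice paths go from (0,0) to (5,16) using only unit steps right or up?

Each path has 5 right steps and 16 up steps in some order (21 steps total).
Choose which 16 of the 21 steps are up: C(21,16).

Final answer: C(21,16) = 20349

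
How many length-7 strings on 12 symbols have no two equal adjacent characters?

Let g(n) count such strings. g(1) = 12, and each valid string of length n-1 extends in 11 ways (any symbol but the last), so g(n) = 11 g(n-1).
Total: g(7) = 12 x 11^6.

Final answer: 12 x 11^{6} = 21258732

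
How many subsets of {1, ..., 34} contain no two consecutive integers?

Condition on whether n belongs to the subset: if not, any valid subset of {1, ..., n-1} works (a(n-1)); if so, n-1 is excluded and the rest is a valid subset of {1, ..., n-2} (a(n-2)). Hence a(n) = a(n-1) + a(n-2), a(1)=2, a(2)=3.
Building up term by term: a(1)=2, a(2)=3, a(3)=5, a(4)=8, a(5)=13, a(6)=21, a(7)=34, a(8)=55, a(9)=89, a(10)=144, a(11)=233, a(12)=377, a(13)=610, a(14)=987, a(15)=1597, a(16)=2584, a(17)=4181, a(18)=6765, a(19)=10946, a(20)=17711, a(21)=28657, a(22)=46368, a(23)=75025, a(24)=121393, a(25)=196418, a(26)=317811, a(27)=514229, a(28)=832040, a(29)=1346269, a(30)=2178309, a(31)=3524578, a(32)=5702887, a(33)=9227465, a(34)=14930352.

Final answer: 14930352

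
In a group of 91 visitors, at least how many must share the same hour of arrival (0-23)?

There are 24 possible values for hour of arrival (0-23). With 91 visitors and 24 categories, by pigeonhole: ceiling(91/24).

Final answer: 4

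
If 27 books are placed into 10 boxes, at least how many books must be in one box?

By the pigeonhole principle: ceiling(27/10).

Final answer: 3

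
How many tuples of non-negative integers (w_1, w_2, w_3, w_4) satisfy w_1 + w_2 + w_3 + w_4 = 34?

Stars and bars with 34 stars and 3 bars:
C(34+4-1, 4-1) = C(37,3).

Final answer: C(37,3) = 7770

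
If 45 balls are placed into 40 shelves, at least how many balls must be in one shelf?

By the pigeonhole principle: ceiling(45/40).

Final answer: 2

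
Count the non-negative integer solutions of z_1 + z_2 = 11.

Stars and bars with 11 stars and 1 bars:
C(11+2-1, 2-1) = C(12,1).

Final answer: C(12,1) = 12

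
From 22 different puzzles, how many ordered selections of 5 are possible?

P(22,5) = 22!/(22-5)! = 22!/17!.

Final answer: P(22,5) = 3160080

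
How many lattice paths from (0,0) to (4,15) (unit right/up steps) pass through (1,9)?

Paths (0,0)->(1,9): C(10,9) = 10.
Paths (1,9)->(4,15): C(9,6) = 84.
By multiplication principle: 10 x 84.

Final answer: 840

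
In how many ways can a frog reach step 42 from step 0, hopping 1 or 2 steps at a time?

Let f(n) count the ways. The last step is size 1 or 2, so f(n) = f(n-1) + f(n-2) with f(1)=1, f(2)=2.
Iterating the recurrence: f(1)=1, f(2)=2, f(3)=3, f(4)=5, f(5)=8, f(6)=13, f(7)=21, f(8)=34, f(9)=55, f(10)=89, f(11)=144, f(12)=233, f(13)=377, f(14)=610, f(15)=987, f(16)=1597, f(17)=2584, f(18)=4181, f(19)=6765, f(20)=10946, f(21)=17711, f(22)=28657, f(23)=46368, f(24)=75025, f(25)=121393, f(26)=196418, f(27)=317811, f(28)=514229, f(29)=832040, f(30)=1346269, f(31)=2178309, f(32)=3524578, f(33)=5702887, f(34)=9227465, f(35)=14930352, f(36)=24157817, f(37)=39088169, f(38)=63245986, f(39)=102334155, f(40)=165580141, f(41)=267914296, f(42)=433494437.

Final answer: 433494437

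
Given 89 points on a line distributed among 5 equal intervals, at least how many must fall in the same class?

By pigeonhole with 89 objects and 5 categories: ceiling(89/5).

Final answer: 18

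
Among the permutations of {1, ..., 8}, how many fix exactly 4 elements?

Choose which 4 elements are fixed: C(8,4) = 70.
Derange the remaining 4 using D(j) = (j-1)(D(j-1) + D(j-2)), D(0)=1, D(1)=0: D(2)=1, D(3)=2, D(4)=9.
Total: 70 x 9.

Final answer: C(8,4) D(4) = 630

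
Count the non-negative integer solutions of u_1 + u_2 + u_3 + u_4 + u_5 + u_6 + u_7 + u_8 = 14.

Stars and bars with 14 stars and 7 bars:
C(14+8-1, 8-1) = C(21,7).

Final answer: C(21,7) = 116280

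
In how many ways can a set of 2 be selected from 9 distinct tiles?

C(9,2) = 9!/(2! x (9-2)!).

Final answer: C(9,2) = 36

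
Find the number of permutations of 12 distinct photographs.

The number of ways to arrange 12 distinct objects is 12!.

Final answer: 12! = 479001600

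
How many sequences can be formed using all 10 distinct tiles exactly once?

The number of ways to arrange 10 distinct objects is 10!.

Final answer: 10! = 3628800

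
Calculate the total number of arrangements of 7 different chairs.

The number of ways to arrange 7 distinct objects is 7!.

Final answer: 7! = 5040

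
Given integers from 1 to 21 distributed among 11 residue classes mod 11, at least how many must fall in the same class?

By pigeonhole with 21 objects and 11 categories: ceiling(21/11).

Final answer: 2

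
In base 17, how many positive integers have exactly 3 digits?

Leading digit: 16 options (nonzero). Other 2 digit(s): 17 options each.
Total: 16 x 17^2.

Final answer: 4624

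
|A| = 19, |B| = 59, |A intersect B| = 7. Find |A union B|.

|A union B| = |A| + |B| - |A intersect B| = 19 + 59 - 7.

Final answer: 71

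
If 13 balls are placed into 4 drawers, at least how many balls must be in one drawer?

By the pigeonhole principle: ceiling(13/4).

Final answer: 4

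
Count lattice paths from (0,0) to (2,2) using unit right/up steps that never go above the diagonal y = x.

Total monotonic paths to (2,2): C(4,2) = 6.
A path is bad iff it touches y = x + 1; reflecting its initial segment maps bad paths bijectively onto all paths to (1,3), of which there are C(4,3) = 4.
Valid Dyck paths: 6 - 4.
(This is the Catalan number C_{2}.)

Final answer: C_{2} = 2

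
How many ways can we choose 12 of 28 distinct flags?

C(28,12) = 28!/(12! x 16!).

Final answer: \binom{28}{12} = 30421755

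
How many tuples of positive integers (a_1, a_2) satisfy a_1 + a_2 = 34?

Substitute a'_i = a_i - 1 (so a'_i >= 0). Then sum a'_i = 34 - 2 = 32.
Stars and bars: C(32+2-1, 2-1) = C(33,1).

Final answer: C(33,1) = 33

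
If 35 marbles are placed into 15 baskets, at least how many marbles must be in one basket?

By the pigeonhole principle: ceiling(35/15).

Final answer: 3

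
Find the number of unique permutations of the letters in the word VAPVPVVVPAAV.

Letters (A:3, P:3, V:6). Total letters: 12.
Permutations = 12!/(6! x 3! x 3!).

Final answer: 18480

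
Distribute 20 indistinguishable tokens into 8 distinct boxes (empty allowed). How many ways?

Stars and bars: C(n+k-1, k-1) = C(27,7).

Final answer: C(27,7) = 888030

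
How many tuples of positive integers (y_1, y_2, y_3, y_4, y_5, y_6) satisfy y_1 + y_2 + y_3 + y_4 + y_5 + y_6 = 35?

Substitute y'_i = y_i - 1 (so y'_i >= 0). Then sum y'_i = 35 - 6 = 29.
Stars and bars: C(29+6-1, 6-1) = C(34,5).

Final answer: C(34,5) = 278256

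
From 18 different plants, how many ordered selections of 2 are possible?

P(18,2) = 18!/(18-2)! = 18!/16!.

Final answer: P(18,2) = 306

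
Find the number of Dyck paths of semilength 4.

Total monotonic paths to (4,4): C(8,4) = 70.
By the reflection principle, paths that go above the diagonal number C(8,5) = 56.
Valid Dyck paths: 70 - 56.
(Equivalently, C_{4} = C(8,4)/5 = 70/5.)

Final answer: C_{4} = 14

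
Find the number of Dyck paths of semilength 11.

Total monotonic paths to (11,11): C(22,11) = 705432.
By the reflection principle, paths that go above the diagonal number C(22,12) = 646646.
Valid Dyck paths: 705432 - 646646.
(These counts are the Catalan numbers.)

Final answer: C_{11} = 58786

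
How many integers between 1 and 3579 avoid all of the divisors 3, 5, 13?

|div by 3|=1193, |div by 5|=715, |div by 13|=275.
|div by 3&5|=238, |div by 3&13|=91, |div by 5&13|=55, |div by all|=18.
By inclusion-exclusion, divisible by at least one: 1193+715+275-238-91-55+18 = 1817.
Not divisible by any: 3579 - 1817.

Final answer: 1762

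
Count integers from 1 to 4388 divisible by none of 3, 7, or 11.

|div by 3|=1462, |div by 7|=626, |div by 11|=398.
|div by 3&7|=208, |div by 3&11|=132, |div by 7&11|=56, |div by all|=18.
By inclusion-exclusion, divisible by at least one: 1462+626+398-208-132-56+18 = 2108.
Not divisible by any: 4388 - 2108.

Final answer: 2280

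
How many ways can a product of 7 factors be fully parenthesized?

This is a standard Catalan-number count: the answer is C_n. Here n = 7 - 1 = 6.
C_n = C(2n,n)/(n+1), so C_{6} = C(12,6)/7 = 924/7.

Final answer: C_{6} = 132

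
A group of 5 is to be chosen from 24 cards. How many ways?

C(24,5) = 24!/(5! x (24-5)!).

Final answer: C(24,5) = 42504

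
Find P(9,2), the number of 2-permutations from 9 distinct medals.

P(9,2) = 9!/(9-2)! = 9!/7!.

Final answer: P(9,2) = 72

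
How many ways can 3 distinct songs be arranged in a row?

The number of ways to arrange 3 distinct objects is 3!.

Final answer: 3! = 6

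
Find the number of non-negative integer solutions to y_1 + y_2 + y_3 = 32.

Stars and bars with 32 stars and 2 bars:
C(32+3-1, 3-1) = C(34,2).

Final answer: C(34,2) = 561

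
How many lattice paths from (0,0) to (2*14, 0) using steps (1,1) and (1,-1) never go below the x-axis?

Total monotonic paths to (14,14): C(28,14) = 40116600.
A path is bad iff it touches y = x + 1; reflecting its initial segment maps bad paths bijectively onto all paths to (13,15), of which there are C(28,15) = 37442160.
Valid Dyck paths: 40116600 - 37442160.
(Check: C(28,14) - C(28,15) = C(28,14)/15, the Catalan number C_{14}.)

Final answer: C_{14} = 2674440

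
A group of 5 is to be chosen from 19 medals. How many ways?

C(19,5) = 19!/(5! x 14!).

Final answer: \binom{19}{5} = 11628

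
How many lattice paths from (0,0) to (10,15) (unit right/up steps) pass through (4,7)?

Paths (0,0)->(4,7): C(11,7) = 330.
Paths (4,7)->(10,15): C(14,8) = 3003.
By multiplication principle: 330 x 3003.

Final answer: 990990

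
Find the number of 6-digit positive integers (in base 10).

These are the integers in [10^5, 10^6), so the count is 10^6 - 10^5 = 9 x 10^5.

Final answer: 900000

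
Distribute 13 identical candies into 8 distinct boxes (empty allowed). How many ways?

Stars and bars: C(n+k-1, k-1) = C(20,7).

Final answer: C(20,7) = 77520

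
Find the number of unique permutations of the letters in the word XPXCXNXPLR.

Letters (C:1, L:1, N:1, P:2, R:1, X:4). Total letters: 10.
Permutations = 10!/(4! x 2!).

Final answer: 75600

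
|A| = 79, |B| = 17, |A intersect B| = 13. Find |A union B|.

|A union B| = |A| + |B| - |A intersect B| = 79 + 17 - 13.

Final answer: 83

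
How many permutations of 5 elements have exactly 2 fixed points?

Choose which 2 elements are fixed: C(5,2) = 10.
Derange the remaining 3 using D(j) = (j-1)(D(j-1) + D(j-2)), D(0)=1, D(1)=0: D(2)=1, D(3)=2.
Total: 10 x 2.

Final answer: C(5,2) D(3) = 20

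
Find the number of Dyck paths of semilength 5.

Total monotonic paths to (5,5): C(10,5) = 252.
By the reflection principle, paths that go above the diagonal number C(10,6) = 210.
Valid Dyck paths: 252 - 210.
(Check: C(10,5) - C(10,6) = C(10,5)/6, the Catalan number C_{5}.)

Final answer: C_{5} = 42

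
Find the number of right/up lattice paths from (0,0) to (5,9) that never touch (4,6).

Total paths to (5,9): C(14,9) = 2002.
Paths through (4,6): C(10,6) x C(4,3) = 840.
Avoiding (4,6): 2002 - 840.

Final answer: 1162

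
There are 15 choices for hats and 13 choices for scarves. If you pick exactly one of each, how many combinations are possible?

By the multiplication principle: 15 x 13.

Final answer: 195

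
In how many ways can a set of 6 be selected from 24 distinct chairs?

C(24,6) = 24!/(6! x (24-6)!).

Final answer: C(24,6) = 134596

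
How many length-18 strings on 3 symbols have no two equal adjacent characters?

Let g(n) count such strings. g(1) = 3, and each valid string of length n-1 extends in 2 ways (any symbol but the last), so g(n) = 2 g(n-1).
Total: g(18) = 3 x 2^17.

Final answer: 3 x 2^{17} = 393216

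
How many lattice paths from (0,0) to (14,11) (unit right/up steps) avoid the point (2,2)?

Total paths to (14,11): C(25,11) = 4457400.
Paths through (2,2): C(4,2) x C(21,9) = 1763580.
Avoiding (2,2): 4457400 - 1763580.

Final answer: 2693820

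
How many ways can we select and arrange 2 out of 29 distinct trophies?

P(29,2) = 29!/(29-2)! = 29!/27!.

Final answer: P(29,2) = 812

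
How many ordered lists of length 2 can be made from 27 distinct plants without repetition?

P(27,2) = 27!/(27-2)! = 27!/25!.

Final answer: P(27,2) = 702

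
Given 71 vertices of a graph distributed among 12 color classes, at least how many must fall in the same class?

By pigeonhole with 71 objects and 12 categories: ceiling(71/12).

Final answer: 6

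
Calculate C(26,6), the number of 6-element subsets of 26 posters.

C(26,6) = 26!/(6! x 20!).

Final answer: \binom{26}{6} = 230230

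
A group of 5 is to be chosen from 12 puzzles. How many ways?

C(12,5) = 12!/(5! x 7!).

Final answer: \binom{12}{5} = 792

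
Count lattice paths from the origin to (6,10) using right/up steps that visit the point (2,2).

Paths (0,0)->(2,2): C(4,2) = 6.
Paths (2,2)->(6,10): C(12,8) = 495.
By multiplication principle: 6 x 495.

Final answer: 2970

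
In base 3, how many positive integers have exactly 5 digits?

Leading digit: 2 options (nonzero). Other 4 digit(s): 3 options each.
Total: 2 x 3^4.

Final answer: 162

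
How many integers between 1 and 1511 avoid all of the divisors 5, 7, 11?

|div by 5|=302, |div by 7|=215, |div by 11|=137.
|div by 5&7|=43, |div by 5&11|=27, |div by 7&11|=19, |div by all|=3.
By inclusion-exclusion, divisible by at least one: 302+215+137-43-27-19+3 = 568.
Not divisible by any: 1511 - 568.

Final answer: 943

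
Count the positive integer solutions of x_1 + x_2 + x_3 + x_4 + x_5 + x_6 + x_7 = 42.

Substitute x'_i = x_i - 1 (so x'_i >= 0). Then sum x'_i = 42 - 7 = 35.
Stars and bars: C(35+7-1, 7-1) = C(41,6).

Final answer: C(41,6) = 4496388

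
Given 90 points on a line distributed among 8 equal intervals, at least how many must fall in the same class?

By pigeonhole with 90 objects and 8 categories: ceiling(90/8).

Final answer: 12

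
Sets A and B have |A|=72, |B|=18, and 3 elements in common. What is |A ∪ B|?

|A union B| = |A| + |B| - |A intersect B| = 72 + 18 - 3.

Final answer: 87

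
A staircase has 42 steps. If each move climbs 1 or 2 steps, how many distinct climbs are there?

Let f(n) count the ways. The last step is size 1 or 2, so f(n) = f(n-1) + f(n-2) with f(1)=1, f(2)=2.
Iterating the recurrence: f(1)=1, f(2)=2, f(3)=3, f(4)=5, f(5)=8, f(6)=13, f(7)=21, f(8)=34, f(9)=55, f(10)=89, f(11)=144, f(12)=233, f(13)=377, f(14)=610, f(15)=987, f(16)=1597, f(17)=2584, f(18)=4181, f(19)=6765, f(20)=10946, f(21)=17711, f(22)=28657, f(23)=46368, f(24)=75025, f(25)=121393, f(26)=196418, f(27)=317811, f(28)=514229, f(29)=832040, f(30)=1346269, f(31)=2178309, f(32)=3524578, f(33)=5702887, f(34)=9227465, f(35)=14930352, f(36)=24157817, f(37)=39088169, f(38)=63245986, f(39)=102334155, f(40)=165580141, f(41)=267914296, f(42)=433494437.

Final answer: 433494437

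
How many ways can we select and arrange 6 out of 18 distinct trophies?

P(18,6) = 18!/(18-6)! = 18!/12!.

Final answer: P(18,6) = 13366080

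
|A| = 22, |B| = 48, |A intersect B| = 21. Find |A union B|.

|A union B| = |A| + |B| - |A intersect B| = 22 + 48 - 21.

Final answer: 49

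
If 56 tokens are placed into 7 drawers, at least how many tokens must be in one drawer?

By the pigeonhole principle: ceiling(56/7).

Final answer: 8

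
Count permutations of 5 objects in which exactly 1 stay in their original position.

Choose which 1 elements are fixed: C(5,1) = 5.
Derange the remaining 4 using D(j) = (j-1)(D(j-1) + D(j-2)), D(0)=1, D(1)=0: D(2)=1, D(3)=2, D(4)=9.
Total: 5 x 9.

Final answer: C(5,1) D(4) = 45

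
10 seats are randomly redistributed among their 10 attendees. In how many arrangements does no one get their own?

Use the recurrence D(n) = (n-1)(D(n-1) + D(n-2)) with D(0)=1, D(1)=0.
D(2) = 1 x (0 + 1) = 1
D(3) = 2 x (1 + 0) = 2
D(4) = 3 x (2 + 1) = 9
D(5) = 4 x (9 + 2) = 44
D(6) = 5 x (44 + 9) = 265
D(7) = 6 x (265 + 44) = 1854
D(8) = 7 x (1854 + 265) = 14833
D(9) = 8 x (14833 + 1854) = 133496
D(10) = 9 x (D(9) + D(8)) = 9 x (133496 + 14833)

Final answer: D(10) = 1334961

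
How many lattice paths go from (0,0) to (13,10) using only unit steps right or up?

Each path has 13 right steps and 10 up steps in some order (23 steps total).
Choose which 10 of the 23 steps are up: C(23,10).

Final answer: C(23,10) = 1144066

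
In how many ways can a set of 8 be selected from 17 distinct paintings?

C(17,8) = 17!/(8! x (17-8)!).

Final answer: C(17,8) = 24310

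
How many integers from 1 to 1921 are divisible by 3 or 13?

Multiples of 3: 640. Multiples of 13: 147. Of both (lcm=39): 49.
By inclusion-exclusion: 640 + 147 - 49.

Final answer: 738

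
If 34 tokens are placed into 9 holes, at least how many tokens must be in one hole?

By the pigeonhole principle: ceiling(34/9).

Final answer: 4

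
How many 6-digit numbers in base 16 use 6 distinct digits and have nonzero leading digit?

First digit: 15 (nonzero). Second: 15 (not first). Third: 14, etc.
Total: 15 x 15 x 14 x 13 x 12 x 11.

Final answer: 5405400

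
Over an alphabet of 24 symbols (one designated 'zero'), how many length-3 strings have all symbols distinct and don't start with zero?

The leading digit has 23 choices (anything but zero); the next has 23 (anything but the first), then 22, and so on, one fewer each time.
Total: 23 x 23 x 22.

Final answer: 11638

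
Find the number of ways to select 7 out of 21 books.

C(21,7) = 21!/(7! x (21-7)!).

Final answer: C(21,7) = 116280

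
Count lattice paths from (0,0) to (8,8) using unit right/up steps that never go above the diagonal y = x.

Total monotonic paths to (8,8): C(16,8) = 12870.
A path is bad iff it touches y = x + 1; reflecting its initial segment maps bad paths bijectively onto all paths to (7,9), of which there are C(16,9) = 11440.
Valid Dyck paths: 12870 - 11440.
(This is the Catalan number C_{8}.)

Final answer: C_{8} = 1430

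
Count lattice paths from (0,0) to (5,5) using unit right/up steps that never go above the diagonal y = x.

Total monotonic paths to (5,5): C(10,5) = 252.
A path is bad iff it touches y = x + 1; reflecting its initial segment maps bad paths bijectively onto all paths to (4,6), of which there are C(10,6) = 210.
Valid Dyck paths: 252 - 210.
(Equivalently, C_{5} = C(10,5)/6 = 252/6.)

Final answer: C_{5} = 42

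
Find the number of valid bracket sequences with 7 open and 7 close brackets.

This is counted by the nth Catalan number C_n. Here n = 7 (pairs).
C_n = (2n)!/(n!(n+1)!), so C_{7} = 14!/(7! x 8!) = C(14,7)/8 = 3432/8.

Final answer: C_{7} = 429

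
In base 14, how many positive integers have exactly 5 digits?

Leading digit: 13 options (nonzero). Other 4 digit(s): 14 options each.
Total: 13 x 14^4.

Final answer: 499408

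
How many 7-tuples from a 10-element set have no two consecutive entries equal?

First character: 10 choices. Each subsequent: 9 choices (must differ from the previous one).
Total: 10 x 9^6.

Final answer: 10 x 9^{6} = 5314410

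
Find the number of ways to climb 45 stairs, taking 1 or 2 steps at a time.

Condition on the final move: it is a 1-step (f(n-1) ways to get there) or a 2-step (f(n-2) ways), so f(n) = f(n-1) + f(n-2), with f(1)=1, f(2)=2.
Computing successive values: f(1)=1, f(2)=2, f(3)=3, f(4)=5, f(5)=8, f(6)=13, f(7)=21, f(8)=34, f(9)=55, f(10)=89, f(11)=144, f(12)=233, f(13)=377, f(14)=610, f(15)=987, f(16)=1597, f(17)=2584, f(18)=4181, f(19)=6765, f(20)=10946, f(21)=17711, f(22)=28657, f(23)=46368, f(24)=75025, f(25)=121393, f(26)=196418, f(27)=317811, f(28)=514229, f(29)=832040, f(30)=1346269, f(31)=2178309, f(32)=3524578, f(33)=5702887, f(34)=9227465, f(35)=14930352, f(36)=24157817, f(37)=39088169, f(38)=63245986, f(39)=102334155, f(40)=165580141, f(41)=267914296, f(42)=433494437, f(43)=701408733, f(44)=1134903170, f(45)=1836311903.

Final answer: 1836311903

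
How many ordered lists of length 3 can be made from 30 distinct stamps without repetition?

P(30,3) = 30!/(30-3)! = 30!/27!.

Final answer: P(30,3) = 24360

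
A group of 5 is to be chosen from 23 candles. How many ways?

C(23,5) = 23!/(5! x 18!).

Final answer: \binom{23}{5} = 33649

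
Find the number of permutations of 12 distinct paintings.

The number of ways to arrange 12 distinct objects is 12!.

Final answer: 12! = 479001600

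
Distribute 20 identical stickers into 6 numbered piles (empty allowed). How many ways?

Stars and bars: C(n+k-1, k-1) = C(25,5).

Final answer: C(25,5) = 53130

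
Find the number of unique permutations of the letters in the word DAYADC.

Letters (A:2, C:1, D:2, Y:1). Total letters: 6.
Permutations = 6!/(2! x 2!).

Final answer: 180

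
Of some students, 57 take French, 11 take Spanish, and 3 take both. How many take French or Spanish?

|A union B| = |A| + |B| - |A intersect B| = 57 + 11 - 3.

Final answer: 65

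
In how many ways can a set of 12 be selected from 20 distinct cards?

C(20,12) = 20!/(12! x 8!).

Final answer: \binom{20}{12} = 125970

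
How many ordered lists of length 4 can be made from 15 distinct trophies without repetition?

P(15,4) = 15!/(15-4)! = 15!/11!.

Final answer: P(15,4) = 32760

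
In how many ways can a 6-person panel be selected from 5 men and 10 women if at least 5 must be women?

Sum over valid woman counts:
C(10,5)C(5,1) = 1260
C(10,6)C(5,0) = 210
Total: 1260 + 210.

Final answer: 1470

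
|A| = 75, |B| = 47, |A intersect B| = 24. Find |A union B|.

|A union B| = |A| + |B| - |A intersect B| = 75 + 47 - 24.

Final answer: 98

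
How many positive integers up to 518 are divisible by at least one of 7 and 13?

Multiples of 7: 74. Multiples of 13: 39. Of both (lcm=91): 5.
By inclusion-exclusion: 74 + 39 - 5.

Final answer: 108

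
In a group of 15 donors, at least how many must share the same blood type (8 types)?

There are 8 possible values for blood type (8 types). With 15 donors and 8 categories, by pigeonhole: ceiling(15/8).

Final answer: 2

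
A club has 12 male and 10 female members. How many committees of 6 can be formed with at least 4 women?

Sum over valid woman counts:
C(10,4)C(12,2) = 13860
C(10,5)C(12,1) = 3024
C(10,6)C(12,0) = 210
Total: 13860 + 3024 + 210.

Final answer: 17094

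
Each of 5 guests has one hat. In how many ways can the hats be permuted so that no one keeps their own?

Derangements satisfy D(n) = (n-1)(D(n-1) + D(n-2)), starting from D(0)=1, D(1)=0.
D(2) = 1 x (0 + 1) = 1
D(3) = 2 x (1 + 0) = 2
D(4) = 3 x (2 + 1) = 9
D(5) = 4 x (D(4) + D(3)) = 4 x (9 + 2)

Final answer: D(5) = 44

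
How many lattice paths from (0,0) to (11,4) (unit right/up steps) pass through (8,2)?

Paths (0,0)->(8,2): C(10,2) = 45.
Paths (8,2)->(11,4): C(5,2) = 10.
By multiplication principle: 45 x 10.

Final answer: 450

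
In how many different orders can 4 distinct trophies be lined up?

The number of ways to arrange 4 distinct objects is 4!.

Final answer: 4! = 24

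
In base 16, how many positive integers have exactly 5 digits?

Leading digit: 15 options (nonzero). Other 4 digit(s): 16 options each.
Total: 15 x 16^4.

Final answer: 983040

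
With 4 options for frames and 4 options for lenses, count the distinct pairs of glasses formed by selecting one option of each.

By the multiplication principle: 4 x 4.

Final answer: 16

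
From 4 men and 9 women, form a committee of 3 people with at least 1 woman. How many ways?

Sum over valid woman counts:
C(9,1)C(4,2) = 54
C(9,2)C(4,1) = 144
C(9,3)C(4,0) = 84
Total: 54 + 144 + 84.

Final answer: 282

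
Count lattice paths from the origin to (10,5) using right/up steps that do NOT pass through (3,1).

Total paths to (10,5): C(15,5) = 3003.
Paths through (3,1): C(4,1) x C(11,4) = 1320.
Avoiding (3,1): 3003 - 1320.

Final answer: 1683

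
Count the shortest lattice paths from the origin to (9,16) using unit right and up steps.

Each path has 9 right steps and 16 up steps in some order (25 steps total).
Choose which 16 of the 25 steps are up: C(25,16).

Final answer: C(25,16) = 2042975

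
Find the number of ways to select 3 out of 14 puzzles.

C(14,3) = 14!/(3! x 11!).

Final answer: \binom{14}{3} = 364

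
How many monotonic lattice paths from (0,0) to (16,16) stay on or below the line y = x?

Total monotonic paths to (16,16): C(32,16) = 601080390.
Paths that cross above y=x (reflection bijection): C(32,17) = 565722720.
Valid Dyck paths: 601080390 - 565722720.
(This is the Catalan number C_{16}.)

Final answer: C_{16} = 35357670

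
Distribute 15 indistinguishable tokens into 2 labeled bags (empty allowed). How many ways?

Stars and bars: C(n+k-1, k-1) = C(16,1).

Final answer: C(16,1) = 16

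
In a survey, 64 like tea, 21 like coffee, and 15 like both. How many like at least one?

|A union B| = |A| + |B| - |A intersect B| = 64 + 21 - 15.

Final answer: 70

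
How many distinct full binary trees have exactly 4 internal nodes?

This is a standard Catalan-number count: the answer is C_n. Here n = 4.
C_n = C(2n,n)/(n+1), so C_{4} = C(8,4)/5 = 70/5.

Final answer: C_{4} = 14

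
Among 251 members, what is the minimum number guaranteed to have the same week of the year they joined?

There are 52 possible values for week of the year they joined. With 251 members and 52 categories, by pigeonhole: ceiling(251/52).

Final answer: 5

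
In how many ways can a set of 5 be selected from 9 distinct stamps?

C(9,5) = 9!/(5! x 4!).

Final answer: \binom{9}{5} = 126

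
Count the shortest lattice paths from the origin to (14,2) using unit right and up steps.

Each path has 14 right steps and 2 up steps in some order (16 steps total).
Choose which 2 of the 16 steps are up: C(16,2).

Final answer: C(16,2) = 120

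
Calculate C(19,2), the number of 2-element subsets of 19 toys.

C(19,2) = 19!/(2! x (19-2)!).

Final answer: C(19,2) = 171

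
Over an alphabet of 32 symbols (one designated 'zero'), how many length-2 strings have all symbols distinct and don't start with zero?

The leading digit has 31 choices (anything but zero); the next has 31 (anything but the first), then 30, and so on, one fewer each time.
Total: 31 x 31.

Final answer: 961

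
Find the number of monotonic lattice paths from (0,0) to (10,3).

Each path has 10 right steps and 3 up steps in some order (13 steps total).
Choose which 3 of the 13 steps are up: C(13,3).

Final answer: C(13,3) = 286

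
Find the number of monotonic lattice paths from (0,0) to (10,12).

Each path has 10 right steps and 12 up steps in some order (22 steps total).
Choose which 12 of the 22 steps are up: C(22,12).

Final answer: C(22,12) = 646646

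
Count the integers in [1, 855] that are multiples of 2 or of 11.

Multiples of 2: 427. Multiples of 11: 77. Of both (lcm=22): 38.
By inclusion-exclusion: 427 + 77 - 38.

Final answer: 466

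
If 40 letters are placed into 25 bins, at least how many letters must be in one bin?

By the pigeonhole principle: ceiling(40/25).

Final answer: 2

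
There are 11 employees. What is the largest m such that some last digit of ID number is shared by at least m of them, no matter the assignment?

There are 10 possible values for last digit of ID number. With 11 employees and 10 categories, by pigeonhole: ceiling(11/10).

Final answer: 2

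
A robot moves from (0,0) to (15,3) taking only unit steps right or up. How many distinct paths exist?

Each path has 15 right steps and 3 up steps in some order (18 steps total).
Choose which 3 of the 18 steps are up: C(18,3).

Final answer: C(18,3) = 816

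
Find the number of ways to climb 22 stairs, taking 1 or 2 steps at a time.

Condition on the final move: it is a 1-step (f(n-1) ways to get there) or a 2-step (f(n-2) ways), so f(n) = f(n-1) + f(n-2), with f(1)=1, f(2)=2.
Iterating the recurrence: f(1)=1, f(2)=2, f(3)=3, f(4)=5, f(5)=8, f(6)=13, f(7)=21, f(8)=34, f(9)=55, f(10)=89, f(11)=144, f(12)=233, f(13)=377, f(14)=610, f(15)=987, f(16)=1597, f(17)=2584, f(18)=4181, f(19)=6765, f(20)=10946, f(21)=17711, f(22)=28657.

Final answer: 28657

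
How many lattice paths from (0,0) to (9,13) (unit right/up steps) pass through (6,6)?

Paths (0,0)->(6,6): C(12,6) = 924.
Paths (6,6)->(9,13): C(10,7) = 120.
By multiplication principle: 924 x 120.

Final answer: 110880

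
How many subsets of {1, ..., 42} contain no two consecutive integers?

Condition on whether n belongs to the subset: if not, any valid subset of {1, ..., n-1} works (a(n-1)); if so, n-1 is excluded and the rest is a valid subset of {1, ..., n-2} (a(n-2)). Hence a(n) = a(n-1) + a(n-2), a(1)=2, a(2)=3.
Iterating the recurrence: a(1)=2, a(2)=3, a(3)=5, a(4)=8, a(5)=13, a(6)=21, a(7)=34, a(8)=55, a(9)=89, a(10)=144, a(11)=233, a(12)=377, a(13)=610, a(14)=987, a(15)=1597, a(16)=2584, a(17)=4181, a(18)=6765, a(19)=10946, a(20)=17711, a(21)=28657, a(22)=46368, a(23)=75025, a(24)=121393, a(25)=196418, a(26)=317811, a(27)=514229, a(28)=832040, a(29)=1346269, a(30)=2178309, a(31)=3524578, a(32)=5702887, a(33)=9227465, a(34)=14930352, a(35)=24157817, a(36)=39088169, a(37)=63245986, a(38)=102334155, a(39)=165580141, a(40)=267914296, a(41)=433494437, a(42)=701408733.

Final answer: 701408733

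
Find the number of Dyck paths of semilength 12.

Total monotonic paths to (12,12): C(24,12) = 2704156.
By the reflection principle, paths that go above the diagonal number C(24,13) = 2496144.
Valid Dyck paths: 2704156 - 2496144.
(These counts are the Catalan numbers.)

Final answer: C_{12} = 208012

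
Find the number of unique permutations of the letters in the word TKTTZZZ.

Letters (K:1, T:3, Z:3). Total letters: 7.
Permutations = 7!/(3! x 3!).

Final answer: 140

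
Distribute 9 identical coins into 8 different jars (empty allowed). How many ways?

Stars and bars: C(n+k-1, k-1) = C(16,7).

Final answer: C(16,7) = 11440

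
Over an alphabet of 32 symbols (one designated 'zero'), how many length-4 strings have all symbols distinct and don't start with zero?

The leading digit has 31 choices (anything but zero); the next has 31 (anything but the first), then 30, and so on, one fewer each time.
Total: 31 x 31 x 30 x 29.

Final answer: 836070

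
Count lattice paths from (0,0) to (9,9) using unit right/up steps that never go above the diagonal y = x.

Total monotonic paths to (9,9): C(18,9) = 48620.
Reflecting each bad path at its first crossing gives a bijection with paths to (8,10): C(18,10) = 43758.
Valid Dyck paths: 48620 - 43758.
(Check: C(18,9) - C(18,10) = C(18,9)/10, the Catalan number C_{9}.)

Final answer: C_{9} = 4862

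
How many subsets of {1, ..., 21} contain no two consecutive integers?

Condition on whether n belongs to the subset: if not, any valid subset of {1, ..., n-1} works (a(n-1)); if so, n-1 is excluded and the rest is a valid subset of {1, ..., n-2} (a(n-2)). Hence a(n) = a(n-1) + a(n-2), a(1)=2, a(2)=3.
Computing successive values: a(1)=2, a(2)=3, a(3)=5, a(4)=8, a(5)=13, a(6)=21, a(7)=34, a(8)=55, a(9)=89, a(10)=144, a(11)=233, a(12)=377, a(13)=610, a(14)=987, a(15)=1597, a(16)=2584, a(17)=4181, a(18)=6765, a(19)=10946, a(20)=17711, a(21)=28657.

Final answer: 28657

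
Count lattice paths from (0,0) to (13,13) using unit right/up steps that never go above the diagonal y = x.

Total monotonic paths to (13,13): C(26,13) = 10400600.
Paths that cross above y=x (reflection bijection): C(26,14) = 9657700.
Valid Dyck paths: 10400600 - 9657700.
(Check: C(26,13) - C(26,14) = C(26,13)/14, the Catalan number C_{13}.)

Final answer: C_{13} = 742900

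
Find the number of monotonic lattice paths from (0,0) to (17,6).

Each path has 17 right steps and 6 up steps in some order (23 steps total).
Choose which 6 of the 23 steps are up: C(23,6).

Final answer: C(23,6) = 100947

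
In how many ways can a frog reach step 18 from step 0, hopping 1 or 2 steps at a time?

Let f(n) be the number of climbs. Removing the last move (1 or 2 steps) gives f(n) = f(n-1) + f(n-2); base cases f(1)=1, f(2)=2.
Computing successive values: f(1)=1, f(2)=2, f(3)=3, f(4)=5, f(5)=8, f(6)=13, f(7)=21, f(8)=34, f(9)=55, f(10)=89, f(11)=144, f(12)=233, f(13)=377, f(14)=610, f(15)=987, f(16)=1597, f(17)=2584, f(18)=4181.

Final answer: 4181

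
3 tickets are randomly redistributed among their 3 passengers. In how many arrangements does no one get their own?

Use the recurrence D(n) = (n-1)(D(n-1) + D(n-2)) with D(0)=1, D(1)=0.
D(2) = 1 x (0 + 1) = 1
D(3) = 2 x (D(2) + D(1)) = 2 x (1 + 0)

Final answer: D(3) = 2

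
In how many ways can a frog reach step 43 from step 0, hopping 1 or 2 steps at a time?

Let f(n) be the number of climbs. Removing the last move (1 or 2 steps) gives f(n) = f(n-1) + f(n-2); base cases f(1)=1, f(2)=2.
Building up term by term: f(1)=1, f(2)=2, f(3)=3, f(4)=5, f(5)=8, f(6)=13, f(7)=21, f(8)=34, f(9)=55, f(10)=89, f(11)=144, f(12)=233, f(13)=377, f(14)=610, f(15)=987, f(16)=1597, f(17)=2584, f(18)=4181, f(19)=6765, f(20)=10946, f(21)=17711, f(22)=28657, f(23)=46368, f(24)=75025, f(25)=121393, f(26)=196418, f(27)=317811, f(28)=514229, f(29)=832040, f(30)=1346269, f(31)=2178309, f(32)=3524578, f(33)=5702887, f(34)=9227465, f(35)=14930352, f(36)=24157817, f(37)=39088169, f(38)=63245986, f(39)=102334155, f(40)=165580141, f(41)=267914296, f(42)=433494437, f(43)=701408733.

Final answer: 701408733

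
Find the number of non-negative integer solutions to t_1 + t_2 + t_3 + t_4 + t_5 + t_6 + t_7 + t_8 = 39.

Stars and bars with 39 stars and 7 bars:
C(39+8-1, 8-1) = C(46,7).

Final answer: C(46,7) = 53524680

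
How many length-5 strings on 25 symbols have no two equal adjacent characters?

Let g(n) count such strings. g(1) = 25, and each valid string of length n-1 extends in 24 ways (any symbol but the last), so g(n) = 24 g(n-1).
Total: g(5) = 25 x 24^4.

Final answer: 25 x 24^{4} = 8294400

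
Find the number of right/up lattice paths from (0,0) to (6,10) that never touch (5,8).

Total paths to (6,10): C(16,10) = 8008.
Paths through (5,8): C(13,8) x C(3,2) = 3861.
Avoiding (5,8): 8008 - 3861.

Final answer: 4147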